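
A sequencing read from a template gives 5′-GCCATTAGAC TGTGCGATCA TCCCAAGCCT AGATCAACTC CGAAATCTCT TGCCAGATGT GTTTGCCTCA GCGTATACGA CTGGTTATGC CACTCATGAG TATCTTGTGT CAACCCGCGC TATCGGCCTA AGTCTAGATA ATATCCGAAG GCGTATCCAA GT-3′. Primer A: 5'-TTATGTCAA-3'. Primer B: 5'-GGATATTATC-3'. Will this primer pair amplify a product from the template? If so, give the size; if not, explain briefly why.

Primer A (TTATGTCAA) does not match the top strand, and its reverse complement TTGACATAA does not match either.
With no annealing site for primer A, no amplification occurs.

No product — primer A has no binding site in the template.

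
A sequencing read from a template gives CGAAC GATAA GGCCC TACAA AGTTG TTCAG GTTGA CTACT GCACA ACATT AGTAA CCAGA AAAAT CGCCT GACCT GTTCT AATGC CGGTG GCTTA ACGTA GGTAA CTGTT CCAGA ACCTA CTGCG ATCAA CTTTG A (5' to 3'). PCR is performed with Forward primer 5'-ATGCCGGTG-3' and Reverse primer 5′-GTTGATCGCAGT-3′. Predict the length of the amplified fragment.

Forward primer ATGCCGGTG is found on the top strand at positions 82–90.
Taking the reverse complement of GTTGATCGCAGT gives ACTGCGATCAAC, found at positions 120–131 on the template; the primer anneals here to the top strand with its 3' end pointing upstream.
Amplicon spans positions 82–131: 50 bp.

50 bp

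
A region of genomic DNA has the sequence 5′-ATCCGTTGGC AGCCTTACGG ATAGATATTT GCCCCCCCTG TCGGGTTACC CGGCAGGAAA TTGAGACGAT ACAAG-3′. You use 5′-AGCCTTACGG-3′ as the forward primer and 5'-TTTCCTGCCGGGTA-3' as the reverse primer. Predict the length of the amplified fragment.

The forward primer matches the template at positions 11–20.
Reverse complement of the reverse primer: TACCCGGCAGGAAA. This occurs on the top strand at positions 47–60.
Product length = (reverse-primer end) − (forward-primer start) + 1 = 60 − 11 + 1 = 50 bp.

50 bp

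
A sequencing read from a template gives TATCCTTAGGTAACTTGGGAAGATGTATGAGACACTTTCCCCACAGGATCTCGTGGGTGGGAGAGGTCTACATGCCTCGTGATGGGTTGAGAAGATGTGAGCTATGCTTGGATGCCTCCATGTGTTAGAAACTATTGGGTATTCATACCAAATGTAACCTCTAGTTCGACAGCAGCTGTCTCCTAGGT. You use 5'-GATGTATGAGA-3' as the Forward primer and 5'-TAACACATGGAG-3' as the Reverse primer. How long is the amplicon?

Scanning the template, GATGTATGAGA occurs at positions 22–32; this primer anneals to the bottom strand there with its 3' end pointing downstream.
Reverse complement of the reverse primer: CTCCATGTGTTA. This occurs on the top strand at positions 116–127.
Amplicon spans positions 22–127: 106 bp.

106 bp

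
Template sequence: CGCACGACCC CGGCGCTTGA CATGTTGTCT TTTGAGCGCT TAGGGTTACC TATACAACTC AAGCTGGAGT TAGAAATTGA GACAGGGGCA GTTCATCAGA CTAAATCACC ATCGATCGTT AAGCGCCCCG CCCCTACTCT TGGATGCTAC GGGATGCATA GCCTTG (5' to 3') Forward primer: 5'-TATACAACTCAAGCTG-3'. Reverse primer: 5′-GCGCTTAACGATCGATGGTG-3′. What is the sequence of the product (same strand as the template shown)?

5'-TATACAACTCAAGCTGGAGTTAGAAATTGAGACAGGGGCAGTTCATCAGACTAAATCACCATCGATCGTTAAGCGC-3'

Forward primer TATACAACTCAAGCTG is found on the top strand at positions 51–66.
The reverse primer's reverse complement is CACCATCGATCGTTAAGCGC, which matches the template at positions 107–126.
The product is the template from position 51 through 126 (76 bp).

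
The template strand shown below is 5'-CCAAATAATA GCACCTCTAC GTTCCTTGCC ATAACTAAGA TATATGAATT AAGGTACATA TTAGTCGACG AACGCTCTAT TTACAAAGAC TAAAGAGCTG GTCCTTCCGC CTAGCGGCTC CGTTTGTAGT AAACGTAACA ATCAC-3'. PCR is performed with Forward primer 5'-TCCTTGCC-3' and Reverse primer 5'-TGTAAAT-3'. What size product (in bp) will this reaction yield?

63 bp

Forward primer TCCTTGCC is found on the top strand at positions 23–30.
Reverse complement of the reverse primer: ATTTACA. This occurs on the top strand at positions 79–85.
Product length = (reverse-primer end) − (forward-primer start) + 1 = 85 − 23 + 1 = 63 bp.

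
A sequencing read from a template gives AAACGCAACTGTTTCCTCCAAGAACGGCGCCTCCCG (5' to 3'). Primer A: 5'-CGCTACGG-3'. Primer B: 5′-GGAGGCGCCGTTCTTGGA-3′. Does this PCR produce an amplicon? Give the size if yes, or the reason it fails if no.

Primer A (CGCTACGG) does not match the top strand, and its reverse complement CCGTAGCG does not match either.
With no annealing site for primer A, no amplification occurs.

No product — primer A has no binding site in the template.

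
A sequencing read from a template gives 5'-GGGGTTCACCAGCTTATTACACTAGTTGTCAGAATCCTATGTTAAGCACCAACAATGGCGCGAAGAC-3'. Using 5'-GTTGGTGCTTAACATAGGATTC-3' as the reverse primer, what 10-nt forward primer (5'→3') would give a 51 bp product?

The reverse primer's reverse complement GAATCCTATGTTAAGCACCAAC matches the template at positions 32–53, so the product ends at position 53.
A 51 bp product then starts at position 53 − 51 + 1 = 3.
The forward primer is identical to the top strand there: GGTTCACCAG.

5'-GGTTCACCAG-3'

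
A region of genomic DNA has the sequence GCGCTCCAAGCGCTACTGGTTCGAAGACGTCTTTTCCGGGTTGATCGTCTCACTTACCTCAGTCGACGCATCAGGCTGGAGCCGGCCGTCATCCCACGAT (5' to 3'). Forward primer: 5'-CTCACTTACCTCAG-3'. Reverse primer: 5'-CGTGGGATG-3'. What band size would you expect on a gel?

50 bp

The forward primer matches the template at positions 49–62.
Taking the reverse complement of CGTGGGATG gives CATCCCACG, found at positions 90–98 on the template; the primer anneals here to the top strand with its 3' end pointing upstream.
Amplicon spans positions 49–98: 50 bp.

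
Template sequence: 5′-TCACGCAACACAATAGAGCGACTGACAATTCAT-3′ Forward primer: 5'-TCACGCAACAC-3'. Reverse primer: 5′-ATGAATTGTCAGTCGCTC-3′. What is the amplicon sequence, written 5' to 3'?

The forward primer matches the template at positions 1–11.
Reverse complement of the reverse primer: GAGCGACTGACAATTCAT. This occurs on the top strand at positions 16–33.
The product is the template from position 1 through 33 (33 bp).

5'-TCACGCAACACAATAGAGCGACTGACAATTCAT-3'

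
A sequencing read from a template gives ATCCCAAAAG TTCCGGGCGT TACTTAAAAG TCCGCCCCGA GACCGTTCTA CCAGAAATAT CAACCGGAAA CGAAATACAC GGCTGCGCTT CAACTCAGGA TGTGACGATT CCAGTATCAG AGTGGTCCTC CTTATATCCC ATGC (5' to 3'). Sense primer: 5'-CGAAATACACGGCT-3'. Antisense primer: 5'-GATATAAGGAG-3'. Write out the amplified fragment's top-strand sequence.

The forward primer matches the template at positions 71–84.
Reverse complement of the reverse primer: CTCCTTATATC. This occurs on the top strand at positions 128–138.
The product is the template from position 71 through 138 (68 bp).

5'-CGAAATACACGGCTGCGCTTCAACTCAGGATGTGACGATTCCAGTATCAGAGTGGTCCTCCTTATATC-3'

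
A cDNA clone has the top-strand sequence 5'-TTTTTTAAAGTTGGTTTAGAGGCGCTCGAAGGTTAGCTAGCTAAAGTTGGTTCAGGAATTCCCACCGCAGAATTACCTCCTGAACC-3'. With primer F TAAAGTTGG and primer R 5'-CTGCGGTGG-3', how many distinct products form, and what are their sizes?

The forward primer TAAAGTTGG matches the top strand at positions 6–14, 42–50.
The reverse primer's reverse complement is CCACCGCAG, matching at positions 62–70.
Each forward site pairs with the reverse site to give a product ending at position 70: sizes 65, 29 bp.

Two products: 65 bp, 29 bp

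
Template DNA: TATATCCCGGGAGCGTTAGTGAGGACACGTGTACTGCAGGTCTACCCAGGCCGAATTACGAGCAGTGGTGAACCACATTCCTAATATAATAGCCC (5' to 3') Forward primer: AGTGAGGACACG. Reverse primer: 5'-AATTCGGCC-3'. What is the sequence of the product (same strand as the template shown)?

5'-AGTGAGGACACGTGTACTGCAGGTCTACCCAGGCCGAATT-3'

Scanning the template, AGTGAGGACACG occurs at positions 18–29; this primer anneals to the bottom strand there with its 3' end pointing downstream.
Reverse complement of the reverse primer: GGCCGAATT. This occurs on the top strand at positions 49–57.
The product is the template from position 18 through 57 (40 bp).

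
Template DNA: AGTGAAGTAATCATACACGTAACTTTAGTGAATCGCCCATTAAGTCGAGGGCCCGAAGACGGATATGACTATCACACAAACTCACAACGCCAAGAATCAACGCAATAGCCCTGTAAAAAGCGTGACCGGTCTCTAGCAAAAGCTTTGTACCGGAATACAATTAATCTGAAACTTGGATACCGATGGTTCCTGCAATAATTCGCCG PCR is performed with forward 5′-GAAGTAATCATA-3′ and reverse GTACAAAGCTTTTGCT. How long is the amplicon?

The forward primer matches the template at positions 4–15.
Taking the reverse complement of GTACAAAGCTTTTGCT gives AGCAAAAGCTTTGTAC, found at positions 135–150 on the template; the primer anneals here to the top strand with its 3' end pointing upstream.
Amplicon spans positions 4–150: 147 bp.

147 bp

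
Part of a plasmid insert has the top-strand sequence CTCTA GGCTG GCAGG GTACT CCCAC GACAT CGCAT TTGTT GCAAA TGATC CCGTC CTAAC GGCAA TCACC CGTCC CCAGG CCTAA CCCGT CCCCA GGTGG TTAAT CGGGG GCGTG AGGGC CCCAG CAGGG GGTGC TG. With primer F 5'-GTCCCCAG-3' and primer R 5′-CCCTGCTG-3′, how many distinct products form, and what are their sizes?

Two products: 59 bp, 42 bp

The forward primer GTCCCCAG matches the top strand at positions 72–79, 89–96.
The reverse primer's reverse complement is CAGCAGGG, matching at positions 123–130.
Each forward site pairs with the reverse site to give a product ending at position 130: sizes 59, 42 bp.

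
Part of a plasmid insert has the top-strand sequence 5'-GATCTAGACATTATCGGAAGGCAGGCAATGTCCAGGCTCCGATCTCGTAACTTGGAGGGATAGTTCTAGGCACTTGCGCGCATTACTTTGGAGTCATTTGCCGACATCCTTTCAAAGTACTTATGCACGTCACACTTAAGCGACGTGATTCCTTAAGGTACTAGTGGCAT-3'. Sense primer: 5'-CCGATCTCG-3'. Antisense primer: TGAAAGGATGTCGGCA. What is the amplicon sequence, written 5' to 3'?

5'-CCGATCTCGTAACTTGGAGGGATAGTTCTAGGCACTTGCGCGCATTACTTTGGAGTCATTTGCCGACATCCTTTCA-3'

Scanning the template, CCGATCTCG occurs at positions 39–47; this primer anneals to the bottom strand there with its 3' end pointing downstream.
Taking the reverse complement of TGAAAGGATGTCGGCA gives TGCCGACATCCTTTCA, found at positions 99–114 on the template; the primer anneals here to the top strand with its 3' end pointing upstream.
The product is the template from position 39 through 114 (76 bp).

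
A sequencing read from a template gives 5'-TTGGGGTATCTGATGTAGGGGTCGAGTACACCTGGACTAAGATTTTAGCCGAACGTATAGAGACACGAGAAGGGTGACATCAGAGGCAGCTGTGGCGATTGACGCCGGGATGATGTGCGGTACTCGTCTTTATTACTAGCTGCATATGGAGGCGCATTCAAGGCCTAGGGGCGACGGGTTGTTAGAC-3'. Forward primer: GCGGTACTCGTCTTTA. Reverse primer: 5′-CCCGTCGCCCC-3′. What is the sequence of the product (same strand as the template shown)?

5'-GCGGTACTCGTCTTTATTACTAGCTGCATATGGAGGCGCATTCAAGGCCTAGGGGCGACGGG-3'

Forward primer GCGGTACTCGTCTTTA is found on the top strand at positions 117–132.
Reverse complement of the reverse primer: GGGGCGACGGG. This occurs on the top strand at positions 168–178.
The product is the template from position 117 through 178 (62 bp).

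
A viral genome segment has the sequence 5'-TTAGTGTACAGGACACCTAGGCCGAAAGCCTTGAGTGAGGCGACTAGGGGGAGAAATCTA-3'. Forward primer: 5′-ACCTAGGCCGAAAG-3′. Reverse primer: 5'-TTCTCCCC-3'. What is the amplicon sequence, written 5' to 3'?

5'-ACCTAGGCCGAAAGCCTTGAGTGAGGCGACTAGGGGGAGAA-3'

Scanning the template, ACCTAGGCCGAAAG occurs at positions 15–28; this primer anneals to the bottom strand there with its 3' end pointing downstream.
The reverse primer's reverse complement is GGGGAGAA, which matches the template at positions 48–55.
The product is the template from position 15 through 55 (41 bp).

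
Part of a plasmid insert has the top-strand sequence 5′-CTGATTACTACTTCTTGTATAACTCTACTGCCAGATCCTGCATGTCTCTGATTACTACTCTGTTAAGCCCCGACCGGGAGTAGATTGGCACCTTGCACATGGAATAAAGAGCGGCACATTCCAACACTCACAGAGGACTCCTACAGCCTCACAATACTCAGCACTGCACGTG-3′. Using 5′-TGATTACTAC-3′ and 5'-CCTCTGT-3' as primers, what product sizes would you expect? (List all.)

135 bp, 88 bp

The forward primer TGATTACTAC matches the top strand at positions 2–11, 49–58.
The reverse primer's reverse complement is ACAGAGG, matching at positions 130–136.
Each forward site pairs with the reverse site to give a product ending at position 136: sizes 135, 88 bp.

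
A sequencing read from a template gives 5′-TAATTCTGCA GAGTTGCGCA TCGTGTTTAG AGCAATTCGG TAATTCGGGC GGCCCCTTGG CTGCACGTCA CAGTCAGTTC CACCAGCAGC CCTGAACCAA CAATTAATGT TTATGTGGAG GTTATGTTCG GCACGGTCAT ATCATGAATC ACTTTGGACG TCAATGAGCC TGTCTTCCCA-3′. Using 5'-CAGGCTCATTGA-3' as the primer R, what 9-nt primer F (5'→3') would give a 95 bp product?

5'-TTCCACCAG-3'

The reverse primer's reverse complement TCAATGAGCCTG matches the template at positions 161–172, so the product ends at position 172.
A 95 bp product then starts at position 172 − 95 + 1 = 78.
The forward primer is identical to the top strand there: TTCCACCAG.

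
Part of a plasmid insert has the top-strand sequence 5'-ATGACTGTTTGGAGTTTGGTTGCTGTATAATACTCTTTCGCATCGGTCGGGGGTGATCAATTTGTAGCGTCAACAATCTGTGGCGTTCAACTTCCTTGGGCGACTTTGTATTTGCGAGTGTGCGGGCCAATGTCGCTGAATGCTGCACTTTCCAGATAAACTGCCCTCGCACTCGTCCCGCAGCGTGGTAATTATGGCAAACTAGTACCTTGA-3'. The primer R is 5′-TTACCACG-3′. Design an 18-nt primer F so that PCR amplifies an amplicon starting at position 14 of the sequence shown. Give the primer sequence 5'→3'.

5'-GTTTGGTTGCTGTATAAT-3'

The reverse primer's reverse complement CGTGGTAA matches the template at positions 184–191; the product starts at position 14.
The forward primer is identical to the top strand over positions 14–31: GTTTGGTTGCTGTATAAT.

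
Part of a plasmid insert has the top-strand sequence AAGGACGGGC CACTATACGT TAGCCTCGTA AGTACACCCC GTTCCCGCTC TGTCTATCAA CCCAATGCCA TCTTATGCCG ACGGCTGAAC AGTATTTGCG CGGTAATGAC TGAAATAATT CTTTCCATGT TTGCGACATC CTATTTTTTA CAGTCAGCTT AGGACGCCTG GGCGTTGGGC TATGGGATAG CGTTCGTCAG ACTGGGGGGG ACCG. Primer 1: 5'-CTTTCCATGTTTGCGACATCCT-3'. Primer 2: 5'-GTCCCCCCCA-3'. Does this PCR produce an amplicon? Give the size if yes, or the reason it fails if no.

Primer 1 (CTTTCCATGTTTGCGACATCCT) matches the top strand at positions 121–142; it acts as a forward primer.
Primer 2's reverse complement is TGGGGGGGAC, matching the top strand at positions 203–212; it acts as a reverse primer.
The 3' ends face each other across positions 121–212, giving a 92 bp product.

Yes — a 92 bp product.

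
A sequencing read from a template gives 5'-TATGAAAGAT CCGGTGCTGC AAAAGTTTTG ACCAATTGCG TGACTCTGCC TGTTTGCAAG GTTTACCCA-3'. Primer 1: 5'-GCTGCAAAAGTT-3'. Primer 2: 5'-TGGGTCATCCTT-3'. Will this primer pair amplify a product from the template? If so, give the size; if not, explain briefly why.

Primer 2 (TGGGTCATCCTT) does not match the top strand, and its reverse complement AAGGATGACCCA does not match either.
With no annealing site for primer 2, no amplification occurs.

No product — primer 2 has no binding site in the template.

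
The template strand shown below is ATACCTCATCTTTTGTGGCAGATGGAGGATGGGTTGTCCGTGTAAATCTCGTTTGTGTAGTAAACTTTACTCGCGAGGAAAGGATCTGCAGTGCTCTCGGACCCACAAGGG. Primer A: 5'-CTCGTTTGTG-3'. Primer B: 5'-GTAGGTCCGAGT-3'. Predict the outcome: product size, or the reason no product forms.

No product — primer B has no binding site in the template.

Primer B (GTAGGTCCGAGT) does not match the top strand, and its reverse complement ACTCGGACCTAC does not match either.
With no annealing site for primer B, no amplification occurs.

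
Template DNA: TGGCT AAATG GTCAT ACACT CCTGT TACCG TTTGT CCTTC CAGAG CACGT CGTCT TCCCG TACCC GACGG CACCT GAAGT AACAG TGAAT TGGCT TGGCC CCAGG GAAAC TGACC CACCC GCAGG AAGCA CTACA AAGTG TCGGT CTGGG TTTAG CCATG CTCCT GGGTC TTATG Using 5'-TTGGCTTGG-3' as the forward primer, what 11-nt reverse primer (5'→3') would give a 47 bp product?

5'-TTGTAGTGCTT-3'

The forward primer binds at positions 90–98, so a 47 bp product ends at position 90 + 47 − 1 = 136.
The reverse primer anneals to the top strand over positions 126–136, i.e. to AAGCACTACAA.
Its sequence written 5'→3' is the reverse complement: TTGTAGTGCTT.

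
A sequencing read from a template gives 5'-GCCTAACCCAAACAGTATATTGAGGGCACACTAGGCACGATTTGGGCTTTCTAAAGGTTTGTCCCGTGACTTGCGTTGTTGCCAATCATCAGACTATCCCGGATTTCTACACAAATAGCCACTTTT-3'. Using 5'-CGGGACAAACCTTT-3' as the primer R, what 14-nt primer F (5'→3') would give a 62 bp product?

5'-AACCCAAACAGTAT-3'

The reverse primer's reverse complement AAAGGTTTGTCCCG matches the template at positions 53–66, so the product ends at position 66.
A 62 bp product then starts at position 66 − 62 + 1 = 5.
The forward primer is identical to the top strand there: AACCCAAACAGTAT.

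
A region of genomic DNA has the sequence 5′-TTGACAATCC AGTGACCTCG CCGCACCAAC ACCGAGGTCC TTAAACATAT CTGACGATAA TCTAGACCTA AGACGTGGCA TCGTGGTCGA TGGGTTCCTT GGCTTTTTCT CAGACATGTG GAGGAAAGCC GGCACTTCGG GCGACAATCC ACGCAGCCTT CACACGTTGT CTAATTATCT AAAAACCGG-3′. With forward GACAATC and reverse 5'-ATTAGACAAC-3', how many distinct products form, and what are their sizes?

The forward primer GACAATC matches the top strand at positions 3–9, 143–149.
The reverse primer's reverse complement is GTTGTCTAAT, matching at positions 166–175.
Each forward site pairs with the reverse site to give a product ending at position 175: sizes 173, 33 bp.

Two products: 173 bp, 33 bp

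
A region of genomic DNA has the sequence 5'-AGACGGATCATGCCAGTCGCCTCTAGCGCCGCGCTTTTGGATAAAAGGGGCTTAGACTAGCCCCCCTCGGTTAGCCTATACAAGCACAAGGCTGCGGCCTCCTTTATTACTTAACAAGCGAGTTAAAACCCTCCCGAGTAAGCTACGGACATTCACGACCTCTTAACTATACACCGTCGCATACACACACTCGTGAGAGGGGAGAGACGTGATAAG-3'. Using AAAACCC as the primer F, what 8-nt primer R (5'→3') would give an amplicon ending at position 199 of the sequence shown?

5'-CTCTCACG-3'

The forward primer binds at positions 125–131; the product's 3' end on the top strand is position 199.
The reverse primer anneals to the top strand over positions 192–199, i.e. to CGTGAGAG.
Its sequence written 5'→3' is the reverse complement: CTCTCACG.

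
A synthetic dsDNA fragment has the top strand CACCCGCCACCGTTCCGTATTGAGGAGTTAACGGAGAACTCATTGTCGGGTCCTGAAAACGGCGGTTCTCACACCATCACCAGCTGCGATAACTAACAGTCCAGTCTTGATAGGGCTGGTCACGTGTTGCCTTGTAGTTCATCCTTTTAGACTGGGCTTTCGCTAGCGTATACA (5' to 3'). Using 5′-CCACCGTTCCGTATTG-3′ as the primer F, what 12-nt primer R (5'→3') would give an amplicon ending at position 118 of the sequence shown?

The forward primer binds at positions 7–22; the product's 3' end on the top strand is position 118.
The reverse primer anneals to the top strand over positions 107–118, i.e. to TTGATAGGGCTG.
Its sequence written 5'→3' is the reverse complement: CAGCCCTATCAA.

5'-CAGCCCTATCAA-3'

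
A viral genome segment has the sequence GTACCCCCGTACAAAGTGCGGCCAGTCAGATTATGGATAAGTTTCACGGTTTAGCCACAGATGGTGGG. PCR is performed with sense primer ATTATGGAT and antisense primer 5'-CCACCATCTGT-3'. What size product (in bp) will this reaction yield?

The forward primer matches the template at positions 30–38.
Reverse complement of the reverse primer: ACAGATGGTGG. This occurs on the top strand at positions 57–67.
Product length = (reverse-primer end) − (forward-primer start) + 1 = 67 − 30 + 1 = 38 bp.

38 bp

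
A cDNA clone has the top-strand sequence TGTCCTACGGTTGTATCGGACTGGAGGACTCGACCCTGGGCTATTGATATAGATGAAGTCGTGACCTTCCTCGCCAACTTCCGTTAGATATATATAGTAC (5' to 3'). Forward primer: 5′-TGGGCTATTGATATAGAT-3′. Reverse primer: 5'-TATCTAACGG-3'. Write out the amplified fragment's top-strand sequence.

The forward primer matches the template at positions 37–54.
The reverse primer's reverse complement is CCGTTAGATA, which matches the template at positions 81–90.
The product is the template from position 37 through 90 (54 bp).

5'-TGGGCTATTGATATAGATGAAGTCGTGACCTTCCTCGCCAACTTCCGTTAGATA-3'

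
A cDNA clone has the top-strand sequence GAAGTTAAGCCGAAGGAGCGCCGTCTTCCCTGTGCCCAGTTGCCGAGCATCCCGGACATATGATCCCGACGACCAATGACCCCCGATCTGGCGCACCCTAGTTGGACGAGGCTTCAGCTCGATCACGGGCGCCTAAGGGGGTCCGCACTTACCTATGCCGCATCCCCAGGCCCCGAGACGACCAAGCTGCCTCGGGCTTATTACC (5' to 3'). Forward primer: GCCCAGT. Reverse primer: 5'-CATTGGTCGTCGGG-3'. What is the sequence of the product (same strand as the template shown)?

5'-GCCCAGTTGCCGAGCATCCCGGACATATGATCCCGACGACCAATG-3'

Forward primer GCCCAGT is found on the top strand at positions 34–40.
The reverse primer's reverse complement is CCCGACGACCAATG, which matches the template at positions 65–78.
The product is the template from position 34 through 78 (45 bp).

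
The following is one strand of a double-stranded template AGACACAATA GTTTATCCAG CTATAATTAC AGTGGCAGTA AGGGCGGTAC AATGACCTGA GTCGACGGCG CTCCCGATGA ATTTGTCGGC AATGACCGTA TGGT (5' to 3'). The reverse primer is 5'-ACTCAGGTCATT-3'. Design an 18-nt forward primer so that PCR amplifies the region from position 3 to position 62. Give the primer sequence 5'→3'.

5'-ACACAATAGTTTATCCAG-3'

The reverse primer's reverse complement AATGACCTGAGT matches the template at positions 51–62; the product starts at position 3.
The forward primer is identical to the top strand over positions 3–20: ACACAATAGTTTATCCAG.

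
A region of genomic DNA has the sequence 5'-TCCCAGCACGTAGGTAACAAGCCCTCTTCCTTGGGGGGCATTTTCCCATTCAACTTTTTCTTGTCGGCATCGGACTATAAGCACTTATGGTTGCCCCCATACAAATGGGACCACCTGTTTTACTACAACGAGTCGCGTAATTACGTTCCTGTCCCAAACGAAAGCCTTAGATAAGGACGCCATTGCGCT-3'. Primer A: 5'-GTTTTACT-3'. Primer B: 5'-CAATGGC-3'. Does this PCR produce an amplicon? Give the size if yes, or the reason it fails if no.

Yes — a 69 bp product.

Primer A (GTTTTACT) matches the top strand at positions 117–124; it acts as a forward primer.
Primer B's reverse complement is GCCATTG, matching the top strand at positions 179–185; it acts as a reverse primer.
The 3' ends face each other across positions 117–185, giving a 69 bp product.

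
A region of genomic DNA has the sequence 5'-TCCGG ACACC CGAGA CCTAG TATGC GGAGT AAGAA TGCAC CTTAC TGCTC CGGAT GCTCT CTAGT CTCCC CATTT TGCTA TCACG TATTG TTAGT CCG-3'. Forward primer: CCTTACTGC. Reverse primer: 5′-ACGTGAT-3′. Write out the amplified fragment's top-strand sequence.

5'-CCTTACTGCTCCGGATGCTCTCTAGTCTCCCCATTTTGCTATCACGT-3'

Forward primer CCTTACTGC is found on the top strand at positions 40–48.
Taking the reverse complement of ACGTGAT gives ATCACGT, found at positions 80–86 on the template; the primer anneals here to the top strand with its 3' end pointing upstream.
The product is the template from position 40 through 86 (47 bp).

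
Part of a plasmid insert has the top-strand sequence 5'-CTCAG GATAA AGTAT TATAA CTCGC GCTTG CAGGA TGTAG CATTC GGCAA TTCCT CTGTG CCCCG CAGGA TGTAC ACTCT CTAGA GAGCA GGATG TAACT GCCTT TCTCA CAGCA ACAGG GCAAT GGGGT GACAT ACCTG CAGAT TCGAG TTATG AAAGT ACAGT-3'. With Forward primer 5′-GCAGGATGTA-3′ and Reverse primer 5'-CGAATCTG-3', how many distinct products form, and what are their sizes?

Three products: 119 bp, 84 bp, 61 bp

The forward primer GCAGGATGTA matches the top strand at positions 30–39, 65–74, 88–97.
The reverse primer's reverse complement is CAGATTCG, matching at positions 141–148.
Each forward site pairs with the reverse site to give a product ending at position 148: sizes 119, 84, 61 bp.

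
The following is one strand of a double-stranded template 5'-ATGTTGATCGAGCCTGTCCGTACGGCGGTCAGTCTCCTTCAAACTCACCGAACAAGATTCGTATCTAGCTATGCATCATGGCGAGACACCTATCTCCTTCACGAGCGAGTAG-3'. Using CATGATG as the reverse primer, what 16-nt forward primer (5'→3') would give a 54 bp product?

The reverse primer's reverse complement CATCATG matches the template at positions 74–80, so the product ends at position 80.
A 54 bp product then starts at position 80 − 54 + 1 = 27.
The forward primer is identical to the top strand there: GGTCAGTCTCCTTCAA.

5'-GGTCAGTCTCCTTCAA-3'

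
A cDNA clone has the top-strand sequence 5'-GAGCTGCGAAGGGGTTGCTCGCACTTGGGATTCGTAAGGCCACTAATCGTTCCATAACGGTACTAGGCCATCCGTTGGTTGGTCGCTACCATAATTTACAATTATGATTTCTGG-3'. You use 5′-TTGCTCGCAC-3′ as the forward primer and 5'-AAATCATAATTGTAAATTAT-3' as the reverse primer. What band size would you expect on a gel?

96 bp

The forward primer matches the template at positions 15–24.
Taking the reverse complement of AAATCATAATTGTAAATTAT gives ATAATTTACAATTATGATTT, found at positions 91–110 on the template; the primer anneals here to the top strand with its 3' end pointing upstream.
Amplicon spans positions 15–110: 96 bp.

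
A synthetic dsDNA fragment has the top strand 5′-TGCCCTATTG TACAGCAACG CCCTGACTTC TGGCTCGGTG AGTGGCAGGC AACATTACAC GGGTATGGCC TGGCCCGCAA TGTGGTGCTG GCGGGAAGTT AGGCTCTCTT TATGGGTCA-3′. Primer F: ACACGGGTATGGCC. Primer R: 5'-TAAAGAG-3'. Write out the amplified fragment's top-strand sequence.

Forward primer ACACGGGTATGGCC is found on the top strand at positions 57–70.
Taking the reverse complement of TAAAGAG gives CTCTTTA, found at positions 106–112 on the template; the primer anneals here to the top strand with its 3' end pointing upstream.
The product is the template from position 57 through 112 (56 bp).

5'-ACACGGGTATGGCCTGGCCCGCAATGTGGTGCTGGCGGGAAGTTAGGCTCTCTTTA-3'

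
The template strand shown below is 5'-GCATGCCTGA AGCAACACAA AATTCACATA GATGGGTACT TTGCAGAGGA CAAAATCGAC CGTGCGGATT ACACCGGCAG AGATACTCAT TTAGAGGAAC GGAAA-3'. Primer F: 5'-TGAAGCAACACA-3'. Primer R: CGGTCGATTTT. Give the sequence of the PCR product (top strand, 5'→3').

5'-TGAAGCAACACAAAATTCACATAGATGGGTACTTTGCAGAGGACAAAATCGACCG-3'

Scanning the template, TGAAGCAACACA occurs at positions 8–19; this primer anneals to the bottom strand there with its 3' end pointing downstream.
Taking the reverse complement of CGGTCGATTTT gives AAAATCGACCG, found at positions 52–62 on the template; the primer anneals here to the top strand with its 3' end pointing upstream.
The product is the template from position 8 through 62 (55 bp).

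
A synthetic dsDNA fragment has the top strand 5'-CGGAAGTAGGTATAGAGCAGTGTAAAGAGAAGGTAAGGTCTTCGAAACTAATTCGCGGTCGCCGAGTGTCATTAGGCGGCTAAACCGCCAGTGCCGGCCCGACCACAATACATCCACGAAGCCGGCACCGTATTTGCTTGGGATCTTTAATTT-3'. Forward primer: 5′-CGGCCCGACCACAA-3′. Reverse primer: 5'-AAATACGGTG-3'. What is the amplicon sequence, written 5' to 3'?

5'-CGGCCCGACCACAATACATCCACGAAGCCGGCACCGTATTT-3'

Forward primer CGGCCCGACCACAA is found on the top strand at positions 95–108.
Reverse complement of the reverse primer: CACCGTATTT. This occurs on the top strand at positions 126–135.
The product is the template from position 95 through 135 (41 bp).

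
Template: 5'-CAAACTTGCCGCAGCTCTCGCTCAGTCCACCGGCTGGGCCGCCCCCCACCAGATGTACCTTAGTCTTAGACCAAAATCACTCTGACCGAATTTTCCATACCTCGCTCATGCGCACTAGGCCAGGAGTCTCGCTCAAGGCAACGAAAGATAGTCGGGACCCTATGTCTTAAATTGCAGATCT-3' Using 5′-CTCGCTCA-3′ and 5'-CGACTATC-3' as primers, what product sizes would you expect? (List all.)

138 bp, 54 bp, 27 bp

The forward primer CTCGCTCA matches the top strand at positions 17–24, 101–108, 128–135.
The reverse primer's reverse complement is GATAGTCG, matching at positions 147–154.
Each forward site pairs with the reverse site to give a product ending at position 154: sizes 138, 54, 27 bp.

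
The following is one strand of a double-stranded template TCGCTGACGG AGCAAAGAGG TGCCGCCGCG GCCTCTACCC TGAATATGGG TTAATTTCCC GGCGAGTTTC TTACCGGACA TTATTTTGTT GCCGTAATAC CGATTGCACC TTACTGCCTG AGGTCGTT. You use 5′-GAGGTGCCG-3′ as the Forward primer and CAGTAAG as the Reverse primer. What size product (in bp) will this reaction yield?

Scanning the template, GAGGTGCCG occurs at positions 17–25; this primer anneals to the bottom strand there with its 3' end pointing downstream.
Reverse complement of the reverse primer: CTTACTG. This occurs on the top strand at positions 110–116.
Product length = (reverse-primer end) − (forward-primer start) + 1 = 116 − 17 + 1 = 100 bp.

100 bp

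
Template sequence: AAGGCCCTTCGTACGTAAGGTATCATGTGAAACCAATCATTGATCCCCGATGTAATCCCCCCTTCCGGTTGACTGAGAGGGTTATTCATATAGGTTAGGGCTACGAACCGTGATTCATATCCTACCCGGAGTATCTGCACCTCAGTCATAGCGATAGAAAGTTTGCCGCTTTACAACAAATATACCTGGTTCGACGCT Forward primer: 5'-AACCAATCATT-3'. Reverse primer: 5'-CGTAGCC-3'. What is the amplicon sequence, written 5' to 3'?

Scanning the template, AACCAATCATT occurs at positions 31–41; this primer anneals to the bottom strand there with its 3' end pointing downstream.
Reverse complement of the reverse primer: GGCTACG. This occurs on the top strand at positions 99–105.
The product is the template from position 31 through 105 (75 bp).

5'-AACCAATCATTGATCCCCGATGTAATCCCCCCTTCCGGTTGACTGAGAGGGTTATTCATATAGGTTAGGGCTACG-3'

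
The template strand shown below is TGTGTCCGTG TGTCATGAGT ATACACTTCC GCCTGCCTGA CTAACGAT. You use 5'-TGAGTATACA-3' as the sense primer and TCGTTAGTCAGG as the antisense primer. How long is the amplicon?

Forward primer TGAGTATACA is found on the top strand at positions 16–25.
The reverse primer's reverse complement is CCTGACTAACGA, which matches the template at positions 36–47.
Amplicon spans positions 16–47: 32 bp.

32 bp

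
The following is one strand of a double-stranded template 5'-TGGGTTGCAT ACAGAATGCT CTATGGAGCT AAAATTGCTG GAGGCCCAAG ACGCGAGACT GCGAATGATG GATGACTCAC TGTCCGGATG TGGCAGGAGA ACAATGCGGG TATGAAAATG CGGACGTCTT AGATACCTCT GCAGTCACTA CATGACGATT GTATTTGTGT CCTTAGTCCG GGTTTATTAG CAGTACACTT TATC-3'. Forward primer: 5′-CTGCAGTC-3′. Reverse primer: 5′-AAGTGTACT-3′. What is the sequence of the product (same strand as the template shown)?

5'-CTGCAGTCACTACATGACGATTGTATTTGTGTCCTTAGTCCGGGTTTATTAGCAGTACACTT-3'

The forward primer matches the template at positions 139–146.
Taking the reverse complement of AAGTGTACT gives AGTACACTT, found at positions 192–200 on the template; the primer anneals here to the top strand with its 3' end pointing upstream.
The product is the template from position 139 through 200 (62 bp).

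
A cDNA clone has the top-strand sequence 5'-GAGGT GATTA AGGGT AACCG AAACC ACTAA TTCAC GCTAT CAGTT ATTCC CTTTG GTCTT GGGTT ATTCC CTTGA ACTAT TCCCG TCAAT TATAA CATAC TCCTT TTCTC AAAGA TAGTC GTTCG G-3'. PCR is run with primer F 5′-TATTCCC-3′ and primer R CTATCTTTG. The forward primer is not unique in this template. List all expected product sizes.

The forward primer TATTCCC matches the top strand at positions 45–51, 65–71, 78–84.
The reverse primer's reverse complement is CAAAGATAG, matching at positions 110–118.
Each forward site pairs with the reverse site to give a product ending at position 118: sizes 74, 54, 41 bp.

74 bp, 54 bp, 41 bp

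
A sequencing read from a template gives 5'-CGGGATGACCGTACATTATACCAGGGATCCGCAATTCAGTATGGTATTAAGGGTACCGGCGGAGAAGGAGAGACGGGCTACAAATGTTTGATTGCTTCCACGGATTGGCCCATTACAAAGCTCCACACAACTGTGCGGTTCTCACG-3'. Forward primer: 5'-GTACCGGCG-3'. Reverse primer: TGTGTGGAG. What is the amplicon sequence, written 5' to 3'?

Scanning the template, GTACCGGCG occurs at positions 53–61; this primer anneals to the bottom strand there with its 3' end pointing downstream.
Reverse complement of the reverse primer: CTCCACACA. This occurs on the top strand at positions 121–129.
The product is the template from position 53 through 129 (77 bp).

5'-GTACCGGCGGAGAAGGAGAGACGGGCTACAAATGTTTGATTGCTTCCACGGATTGGCCCATTACAAAGCTCCACACA-3'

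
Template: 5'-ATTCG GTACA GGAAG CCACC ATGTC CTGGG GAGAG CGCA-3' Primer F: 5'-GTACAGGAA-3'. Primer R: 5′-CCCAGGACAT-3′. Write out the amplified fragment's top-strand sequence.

5'-GTACAGGAAGCCACCATGTCCTGGG-3'

Scanning the template, GTACAGGAA occurs at positions 6–14; this primer anneals to the bottom strand there with its 3' end pointing downstream.
Reverse complement of the reverse primer: ATGTCCTGGG. This occurs on the top strand at positions 21–30.
The product is the template from position 6 through 30 (25 bp).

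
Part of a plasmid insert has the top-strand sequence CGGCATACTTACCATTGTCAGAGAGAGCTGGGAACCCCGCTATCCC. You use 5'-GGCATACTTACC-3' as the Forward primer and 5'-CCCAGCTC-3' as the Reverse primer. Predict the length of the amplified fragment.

31 bp

The forward primer matches the template at positions 2–13.
The reverse primer's reverse complement is GAGCTGGG, which matches the template at positions 25–32.
The product runs from position 2 to position 32, so its length is 32 − 2 + 1 = 31 bp.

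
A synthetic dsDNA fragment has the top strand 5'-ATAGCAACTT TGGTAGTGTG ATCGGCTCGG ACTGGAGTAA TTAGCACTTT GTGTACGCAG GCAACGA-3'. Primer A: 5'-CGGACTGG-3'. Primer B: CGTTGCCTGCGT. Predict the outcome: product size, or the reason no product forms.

Yes — a 39 bp product.

Primer A (CGGACTGG) matches the top strand at positions 28–35; it acts as a forward primer.
Primer B's reverse complement is ACGCAGGCAACG, matching the top strand at positions 55–66; it acts as a reverse primer.
The 3' ends face each other across positions 28–66, giving a 39 bp product.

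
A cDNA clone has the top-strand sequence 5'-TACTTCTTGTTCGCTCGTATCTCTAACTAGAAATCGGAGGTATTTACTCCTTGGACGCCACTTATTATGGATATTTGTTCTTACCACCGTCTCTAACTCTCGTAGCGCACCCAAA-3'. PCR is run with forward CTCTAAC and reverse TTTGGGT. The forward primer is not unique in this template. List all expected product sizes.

95 bp, 25 bp

The forward primer CTCTAAC matches the top strand at positions 21–27, 91–97.
The reverse primer's reverse complement is ACCCAAA, matching at positions 109–115.
Each forward site pairs with the reverse site to give a product ending at position 115: sizes 95, 25 bp.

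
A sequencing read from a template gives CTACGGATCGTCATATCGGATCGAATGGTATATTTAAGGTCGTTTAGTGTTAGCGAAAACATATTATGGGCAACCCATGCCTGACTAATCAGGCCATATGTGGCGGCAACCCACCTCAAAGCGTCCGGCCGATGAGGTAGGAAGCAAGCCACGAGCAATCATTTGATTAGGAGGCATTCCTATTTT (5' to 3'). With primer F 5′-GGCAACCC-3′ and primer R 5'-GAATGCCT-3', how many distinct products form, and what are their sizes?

Two products: 111 bp, 75 bp

The forward primer GGCAACCC matches the top strand at positions 69–76, 105–112.
The reverse primer's reverse complement is AGGCATTC, matching at positions 172–179.
Each forward site pairs with the reverse site to give a product ending at position 179: sizes 111, 75 bp.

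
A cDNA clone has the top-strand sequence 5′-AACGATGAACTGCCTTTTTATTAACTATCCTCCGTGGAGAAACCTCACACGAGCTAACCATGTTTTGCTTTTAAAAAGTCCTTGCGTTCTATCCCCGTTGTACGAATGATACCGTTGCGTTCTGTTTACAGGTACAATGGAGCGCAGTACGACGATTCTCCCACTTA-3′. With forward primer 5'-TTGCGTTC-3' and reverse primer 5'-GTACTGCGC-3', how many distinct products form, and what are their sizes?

Two products: 69 bp, 36 bp

The forward primer TTGCGTTC matches the top strand at positions 82–89, 115–122.
The reverse primer's reverse complement is GCGCAGTAC, matching at positions 142–150.
Each forward site pairs with the reverse site to give a product ending at position 150: sizes 69, 36 bp.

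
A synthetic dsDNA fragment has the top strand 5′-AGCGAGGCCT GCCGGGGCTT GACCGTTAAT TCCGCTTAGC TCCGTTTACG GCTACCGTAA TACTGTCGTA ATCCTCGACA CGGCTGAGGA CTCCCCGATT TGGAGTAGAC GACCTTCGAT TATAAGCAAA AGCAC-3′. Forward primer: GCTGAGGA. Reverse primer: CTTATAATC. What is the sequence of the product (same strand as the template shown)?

The forward primer matches the template at positions 83–90.
Reverse complement of the reverse primer: GATTATAAG. This occurs on the top strand at positions 118–126.
The product is the template from position 83 through 126 (44 bp).

5'-GCTGAGGACTCCCCGATTTGGAGTAGACGACCTTCGATTATAAG-3'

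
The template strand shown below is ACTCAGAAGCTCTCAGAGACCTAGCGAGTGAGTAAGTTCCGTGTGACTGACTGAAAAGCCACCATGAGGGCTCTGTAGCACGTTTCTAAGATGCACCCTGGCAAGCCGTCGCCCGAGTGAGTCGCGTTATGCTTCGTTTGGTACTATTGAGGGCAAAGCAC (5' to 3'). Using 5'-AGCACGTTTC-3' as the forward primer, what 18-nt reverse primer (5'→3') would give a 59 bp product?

5'-GAAGCATAACGCGACTCA-3'

The forward primer binds at positions 77–86, so a 59 bp product ends at position 77 + 59 − 1 = 135.
The reverse primer anneals to the top strand over positions 118–135, i.e. to TGAGTCGCGTTATGCTTC.
Its sequence written 5'→3' is the reverse complement: GAAGCATAACGCGACTCA.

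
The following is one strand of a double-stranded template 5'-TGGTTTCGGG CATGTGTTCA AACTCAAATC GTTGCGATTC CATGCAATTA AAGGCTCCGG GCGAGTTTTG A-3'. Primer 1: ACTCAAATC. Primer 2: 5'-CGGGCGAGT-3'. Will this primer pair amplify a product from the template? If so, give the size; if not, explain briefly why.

Primer 1 (ACTCAAATC) matches the top strand at positions 22–30 (3' end points downstream).
Primer 2 (CGGGCGAGT) also matches the top strand directly, at positions 58–66 — its reverse complement ACTCGCCCG is not present.
Both primers anneal to the bottom strand with 3' ends pointing the same way, so neither can prime synthesis back toward the other.

No product — both primers anneal to the same strand and extend in the same direction.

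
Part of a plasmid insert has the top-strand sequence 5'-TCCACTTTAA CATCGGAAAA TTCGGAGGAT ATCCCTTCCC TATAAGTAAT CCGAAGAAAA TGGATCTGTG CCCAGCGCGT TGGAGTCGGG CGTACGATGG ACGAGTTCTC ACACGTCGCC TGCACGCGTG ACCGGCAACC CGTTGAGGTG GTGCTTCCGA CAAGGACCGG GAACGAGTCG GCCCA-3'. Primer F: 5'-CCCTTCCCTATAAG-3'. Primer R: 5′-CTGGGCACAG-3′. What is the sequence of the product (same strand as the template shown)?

5'-CCCTTCCCTATAAGTAATCCGAAGAAAATGGATCTGTGCCCAG-3'

Scanning the template, CCCTTCCCTATAAG occurs at positions 33–46; this primer anneals to the bottom strand there with its 3' end pointing downstream.
Taking the reverse complement of CTGGGCACAG gives CTGTGCCCAG, found at positions 66–75 on the template; the primer anneals here to the top strand with its 3' end pointing upstream.
The product is the template from position 33 through 75 (43 bp).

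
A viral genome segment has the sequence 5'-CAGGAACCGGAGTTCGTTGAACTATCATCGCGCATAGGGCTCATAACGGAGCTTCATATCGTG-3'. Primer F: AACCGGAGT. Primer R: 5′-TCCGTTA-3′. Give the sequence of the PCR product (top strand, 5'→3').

Scanning the template, AACCGGAGT occurs at positions 5–13; this primer anneals to the bottom strand there with its 3' end pointing downstream.
The reverse primer's reverse complement is TAACGGA, which matches the template at positions 44–50.
The product is the template from position 5 through 50 (46 bp).

5'-AACCGGAGTTCGTTGAACTATCATCGCGCATAGGGCTCATAACGGA-3'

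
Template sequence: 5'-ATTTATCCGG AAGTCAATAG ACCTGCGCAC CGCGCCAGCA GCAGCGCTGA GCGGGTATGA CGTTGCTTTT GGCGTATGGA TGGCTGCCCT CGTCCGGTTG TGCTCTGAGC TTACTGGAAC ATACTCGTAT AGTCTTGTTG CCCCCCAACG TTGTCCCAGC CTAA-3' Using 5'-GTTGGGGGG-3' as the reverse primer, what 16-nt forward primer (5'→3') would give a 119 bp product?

5'-CGCGCCAGCAGCAGCG-3'

The reverse primer's reverse complement CCCCCCAAC matches the template at positions 141–149, so the product ends at position 149.
A 119 bp product then starts at position 149 − 119 + 1 = 31.
The forward primer is identical to the top strand there: CGCGCCAGCAGCAGCG.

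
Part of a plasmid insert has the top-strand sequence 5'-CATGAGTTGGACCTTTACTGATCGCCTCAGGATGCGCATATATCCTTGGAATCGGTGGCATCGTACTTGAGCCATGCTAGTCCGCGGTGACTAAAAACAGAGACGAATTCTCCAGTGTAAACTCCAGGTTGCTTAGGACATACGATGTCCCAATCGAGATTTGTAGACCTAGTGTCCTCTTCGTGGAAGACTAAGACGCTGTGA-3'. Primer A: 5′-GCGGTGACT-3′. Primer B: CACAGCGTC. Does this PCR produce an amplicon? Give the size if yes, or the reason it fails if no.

Primer A (GCGGTGACT) matches the top strand at positions 84–92; it acts as a forward primer.
Primer B's reverse complement is GACGCTGTG, matching the top strand at positions 195–203; it acts as a reverse primer.
The 3' ends face each other across positions 84–203, giving a 120 bp product.

Yes — a 120 bp product.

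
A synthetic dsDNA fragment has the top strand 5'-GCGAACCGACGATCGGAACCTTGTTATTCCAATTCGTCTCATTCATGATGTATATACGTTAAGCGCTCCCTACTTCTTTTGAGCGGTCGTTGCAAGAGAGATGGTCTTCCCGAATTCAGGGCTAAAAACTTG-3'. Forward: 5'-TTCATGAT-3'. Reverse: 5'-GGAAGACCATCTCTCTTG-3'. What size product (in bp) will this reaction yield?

69 bp

Scanning the template, TTCATGAT occurs at positions 42–49; this primer anneals to the bottom strand there with its 3' end pointing downstream.
Reverse complement of the reverse primer: CAAGAGAGATGGTCTTCC. This occurs on the top strand at positions 93–110.
Amplicon spans positions 42–110: 69 bp.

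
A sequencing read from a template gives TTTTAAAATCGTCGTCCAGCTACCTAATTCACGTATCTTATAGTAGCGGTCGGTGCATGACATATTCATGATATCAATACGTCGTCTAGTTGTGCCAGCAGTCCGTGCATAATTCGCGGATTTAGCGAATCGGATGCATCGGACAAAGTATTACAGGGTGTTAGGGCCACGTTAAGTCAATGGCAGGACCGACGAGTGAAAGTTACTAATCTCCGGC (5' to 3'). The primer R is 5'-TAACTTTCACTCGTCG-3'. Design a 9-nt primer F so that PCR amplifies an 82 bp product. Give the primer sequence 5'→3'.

5'-AGCGAATCG-3'

The reverse primer's reverse complement CGACGAGTGAAAGTTA matches the template at positions 190–205, so the product ends at position 205.
An 82 bp product then starts at position 205 − 82 + 1 = 124.
The forward primer is identical to the top strand there: AGCGAATCG.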